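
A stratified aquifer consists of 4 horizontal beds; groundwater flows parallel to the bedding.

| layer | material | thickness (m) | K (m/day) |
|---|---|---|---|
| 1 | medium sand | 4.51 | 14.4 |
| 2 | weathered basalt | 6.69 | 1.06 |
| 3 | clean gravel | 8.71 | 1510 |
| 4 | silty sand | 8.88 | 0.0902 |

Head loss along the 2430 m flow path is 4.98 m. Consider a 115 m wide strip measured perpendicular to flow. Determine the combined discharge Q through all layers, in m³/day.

3120

Flow is parallel to layering, so each bed carries its own Darcy discharge and the transmissivities add.
Σ(K_i·b_i) = 14.4×4.51 + 1.06×6.69 + 1510×8.71 + 0.0902×8.88 = 13225 m²/day.
Hydraulic gradient i = Δh / L = 4.98 / 2430 = 0.002049.
Q = Σ(K_i·b_i) · W · i = 13225 × 115 × 0.002049 = 3117 m³/day.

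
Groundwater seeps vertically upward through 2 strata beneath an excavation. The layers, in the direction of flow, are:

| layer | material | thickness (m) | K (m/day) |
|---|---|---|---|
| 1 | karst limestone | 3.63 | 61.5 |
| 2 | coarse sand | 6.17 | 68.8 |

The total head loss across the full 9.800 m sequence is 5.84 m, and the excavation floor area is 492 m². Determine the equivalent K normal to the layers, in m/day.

Flow is perpendicular to layering, so the layers act in series and the equivalent K is the thickness-weighted harmonic mean.
Total thickness L = 3.63 + 6.17 = 9.800 m.
Σ(b_i/K_i) = 3.63/61.5 + 6.17/68.8 = 0.1487 d.
K_eq = L / Σ(b_i/K_i) = 9.800 / 0.1487 = 65.90 m/day.

65.9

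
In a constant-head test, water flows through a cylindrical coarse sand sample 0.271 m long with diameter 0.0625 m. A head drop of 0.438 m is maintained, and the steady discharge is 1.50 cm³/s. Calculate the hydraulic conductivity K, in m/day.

Cross-sectional area A = π·(d/2)² = π × (0.0625/2)² = 0.003068 m².
Convert discharge: 1.50 cm³/s = 1.500e-06 m³/s.
Darcy's law rearranged: K = Q·L / (A·Δh) = 1.500e-06 × 0.271 / (0.003068 × 0.438) = 0.0003025 m/s = 26.14 m/day.

26.1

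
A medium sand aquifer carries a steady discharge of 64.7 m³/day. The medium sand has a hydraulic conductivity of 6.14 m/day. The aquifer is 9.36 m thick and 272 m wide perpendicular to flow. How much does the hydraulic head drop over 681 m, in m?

Cross-sectional area A = 272 × 9.36 = 2546 m².
From Q = K·A·i, i = Q / (K·A) = 64.7 / (6.140 × 2546) = 0.004139.
Head loss Δh = i · L = 0.004139 × 681 = 2.819 m.

2.82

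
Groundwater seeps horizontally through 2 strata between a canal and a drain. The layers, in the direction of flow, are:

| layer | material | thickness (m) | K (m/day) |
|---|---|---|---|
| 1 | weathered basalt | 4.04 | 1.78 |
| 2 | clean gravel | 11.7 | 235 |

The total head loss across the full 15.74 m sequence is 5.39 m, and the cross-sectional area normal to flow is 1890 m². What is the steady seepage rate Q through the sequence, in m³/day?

Flow is perpendicular to layering, so the layers act in series and the equivalent K is the thickness-weighted harmonic mean.
Total thickness L = 4.04 + 11.7 = 15.74 m.
Σ(b_i/K_i) = 4.04/1.78 + 11.7/235 = 2.319 d.
K_eq = L / Σ(b_i/K_i) = 15.74 / 2.319 = 6.786 m/day.
Q = K_eq · A · (Δh/L) = 6.786 × 1890 × (5.39/15.74) = 4392 m³/day.

4390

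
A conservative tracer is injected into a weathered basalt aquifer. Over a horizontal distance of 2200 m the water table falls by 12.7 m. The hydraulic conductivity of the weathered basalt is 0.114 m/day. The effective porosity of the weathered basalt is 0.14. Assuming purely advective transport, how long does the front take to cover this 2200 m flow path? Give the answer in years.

Hydraulic gradient i = Δh / L = 12.7 / 2200 = 0.005773.
Darcy flux q = K · i = 0.1140 × 0.005773 = 0.0006581 m/day.
Seepage velocity v = q / n_e = 0.0006581 / 0.14 = 0.004701 m/day.
Travel time t = L / v = 2200 / 0.004701 = 4.680e+05 days = 1281 years.

1280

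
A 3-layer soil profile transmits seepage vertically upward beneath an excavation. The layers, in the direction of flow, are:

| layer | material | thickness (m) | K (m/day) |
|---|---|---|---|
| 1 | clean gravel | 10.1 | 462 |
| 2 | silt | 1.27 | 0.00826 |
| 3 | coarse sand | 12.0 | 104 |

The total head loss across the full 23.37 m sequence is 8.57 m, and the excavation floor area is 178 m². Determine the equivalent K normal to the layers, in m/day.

Flow is perpendicular to layering, so the layers act in series and the equivalent K is the thickness-weighted harmonic mean.
Total thickness L = 10.1 + 1.27 + 12.0 = 23.37 m.
Σ(b_i/K_i) = 10.1/462 + 1.27/0.00826 + 12.0/104 = 153.9 d.
K_eq = L / Σ(b_i/K_i) = 23.37 / 153.9 = 0.1519 m/day.

0.152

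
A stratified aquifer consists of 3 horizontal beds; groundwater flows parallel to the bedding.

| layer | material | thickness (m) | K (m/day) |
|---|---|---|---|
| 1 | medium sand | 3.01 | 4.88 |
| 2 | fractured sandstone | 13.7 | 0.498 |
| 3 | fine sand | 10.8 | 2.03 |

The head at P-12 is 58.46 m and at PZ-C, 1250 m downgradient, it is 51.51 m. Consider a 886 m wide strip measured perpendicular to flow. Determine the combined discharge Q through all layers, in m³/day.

Flow is parallel to layering, so each bed carries its own Darcy discharge and the transmissivities add.
Σ(K_i·b_i) = 4.88×3.01 + 0.498×13.7 + 2.03×10.8 = 43.44 m²/day.
Hydraulic gradient i = (58.46 − 51.51) / 1250 = 6.95 / 1250 = 0.005560.
Q = Σ(K_i·b_i) · W · i = 43.44 × 886 × 0.005560 = 214.0 m³/day.

214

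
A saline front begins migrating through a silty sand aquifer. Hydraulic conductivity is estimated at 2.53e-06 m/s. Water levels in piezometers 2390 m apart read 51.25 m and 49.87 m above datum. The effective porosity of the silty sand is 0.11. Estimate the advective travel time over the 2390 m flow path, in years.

5700

Convert K: 2.53e-06 m/s × 86400 = 0.2186 m/day.
Hydraulic gradient i = (51.25 − 49.87) / 2390 = 1.38 / 2390 = 0.0005774.
Darcy flux q = K · i = 0.2186 × 0.0005774 = 0.0001262 m/day.
Seepage velocity v = q / n_e = 0.0001262 / 0.11 = 0.001147 m/day.
Travel time t = L / v = 2390 / 0.001147 = 2.083e+06 days = 5703 years.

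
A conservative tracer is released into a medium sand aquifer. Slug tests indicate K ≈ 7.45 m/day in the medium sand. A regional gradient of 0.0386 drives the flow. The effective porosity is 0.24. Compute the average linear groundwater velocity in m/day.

Hydraulic gradient i = 0.0386.
Darcy flux q = K · i = 7.450 × 0.03860 = 0.2876 m/day.
Seepage velocity v = q / n_e = 0.2876 / 0.24 = 1.198 m/day.

1.20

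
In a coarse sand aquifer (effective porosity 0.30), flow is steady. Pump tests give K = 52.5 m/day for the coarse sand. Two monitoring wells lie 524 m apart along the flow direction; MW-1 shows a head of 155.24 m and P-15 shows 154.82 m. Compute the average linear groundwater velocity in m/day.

0.140

Hydraulic gradient i = (155.24 − 154.82) / 524 = 0.42 / 524 = 0.0008015.
Darcy flux q = K · i = 52.50 × 0.0008015 = 0.04208 m/day.
Seepage velocity v = q / n_e = 0.04208 / 0.30 = 0.1403 m/day.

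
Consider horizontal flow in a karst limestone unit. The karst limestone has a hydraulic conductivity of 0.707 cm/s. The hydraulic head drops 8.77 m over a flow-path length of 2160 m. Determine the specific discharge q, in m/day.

Convert K: 0.707 cm/s × 864 = 610.8 m/day.
Hydraulic gradient i = Δh / L = 8.77 / 2160 = 0.004060.
Specific discharge q = K · i = 610.8 × 0.004060 = 2.480 m/day.

2.48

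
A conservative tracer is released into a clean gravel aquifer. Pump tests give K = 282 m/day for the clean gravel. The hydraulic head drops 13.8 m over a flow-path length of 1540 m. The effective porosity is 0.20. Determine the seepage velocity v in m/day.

Hydraulic gradient i = Δh / L = 13.8 / 1540 = 0.008961.
Darcy flux q = K · i = 282.0 × 0.008961 = 2.527 m/day.
Seepage velocity v = q / n_e = 2.527 / 0.20 = 12.64 m/day.

12.6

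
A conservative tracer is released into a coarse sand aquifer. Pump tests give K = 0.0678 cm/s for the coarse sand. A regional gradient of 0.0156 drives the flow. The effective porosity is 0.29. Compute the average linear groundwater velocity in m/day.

Convert K: 0.0678 cm/s × 864 = 58.58 m/day.
Hydraulic gradient i = 0.0156.
Darcy flux q = K · i = 58.58 × 0.01560 = 0.9138 m/day.
Seepage velocity v = q / n_e = 0.9138 / 0.29 = 3.151 m/day.

3.15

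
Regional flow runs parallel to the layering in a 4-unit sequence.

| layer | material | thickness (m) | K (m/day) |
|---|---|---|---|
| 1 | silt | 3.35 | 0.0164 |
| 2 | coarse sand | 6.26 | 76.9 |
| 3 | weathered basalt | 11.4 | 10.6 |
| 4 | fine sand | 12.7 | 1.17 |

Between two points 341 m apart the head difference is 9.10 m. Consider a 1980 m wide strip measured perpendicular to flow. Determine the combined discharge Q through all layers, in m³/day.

32600

Flow is parallel to layering, so each bed carries its own Darcy discharge and the transmissivities add.
Σ(K_i·b_i) = 0.0164×3.35 + 76.9×6.26 + 10.6×11.4 + 1.17×12.7 = 617.1 m²/day.
Hydraulic gradient i = Δh / L = 9.10 / 341 = 0.02669.
Q = Σ(K_i·b_i) · W · i = 617.1 × 1980 × 0.02669 = 32609 m³/day.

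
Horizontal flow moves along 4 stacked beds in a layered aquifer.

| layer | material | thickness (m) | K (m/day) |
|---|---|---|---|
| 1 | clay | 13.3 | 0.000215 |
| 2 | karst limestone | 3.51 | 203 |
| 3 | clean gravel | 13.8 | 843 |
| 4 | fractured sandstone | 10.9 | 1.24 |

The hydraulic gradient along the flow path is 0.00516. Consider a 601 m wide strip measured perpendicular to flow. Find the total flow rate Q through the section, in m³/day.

Flow is parallel to layering, so each bed carries its own Darcy discharge and the transmissivities add.
Σ(K_i·b_i) = 0.000215×13.3 + 203×3.51 + 843×13.8 + 1.24×10.9 = 12359 m²/day.
Hydraulic gradient i = 0.00516.
Q = Σ(K_i·b_i) · W · i = 12359 × 601 × 0.005160 = 38329 m³/day.

38300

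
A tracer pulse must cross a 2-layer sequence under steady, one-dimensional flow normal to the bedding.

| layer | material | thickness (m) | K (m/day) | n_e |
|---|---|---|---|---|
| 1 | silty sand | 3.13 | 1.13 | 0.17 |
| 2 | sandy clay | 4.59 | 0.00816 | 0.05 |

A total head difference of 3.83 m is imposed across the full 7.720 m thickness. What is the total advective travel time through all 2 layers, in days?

With flow normal to the layers, continuity requires the same specific discharge q through every layer.
Σ(b_i/K_i) = 3.13/1.13 + 4.59/0.00816 = 565.3 d.
q = Δh / Σ(b_i/K_i) = 3.83 / 565.3 = 0.006776 m/day.
In each layer the seepage velocity is v_i = q/n_i, so the layer transit time is t_i = b_i·n_i / q:
  layer 1 (silty sand): t_1 = 3.13 × 0.17 / 0.006776 = 78.53 d
  layer 2 (sandy clay): t_2 = 4.59 × 0.05 / 0.006776 = 33.87 d
Total t = Σ t_i = 112.4 days.

112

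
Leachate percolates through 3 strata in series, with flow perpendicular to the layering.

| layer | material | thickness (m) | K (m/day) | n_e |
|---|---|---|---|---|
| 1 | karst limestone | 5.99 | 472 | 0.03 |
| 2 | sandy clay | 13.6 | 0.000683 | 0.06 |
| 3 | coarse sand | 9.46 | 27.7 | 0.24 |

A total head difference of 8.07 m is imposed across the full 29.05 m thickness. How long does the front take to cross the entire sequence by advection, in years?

With flow normal to the layers, continuity requires the same specific discharge q through every layer.
Σ(b_i/K_i) = 5.99/472 + 13.6/0.000683 + 9.46/27.7 = 19913 d.
q = Δh / Σ(b_i/K_i) = 8.07 / 19913 = 0.0004053 m/day.
In each layer the seepage velocity is v_i = q/n_i, so the layer transit time is t_i = b_i·n_i / q:
  layer 1 (karst limestone): t_1 = 5.99 × 0.03 / 0.0004053 = 443.4 d
  layer 2 (sandy clay): t_2 = 13.6 × 0.06 / 0.0004053 = 2013 d
  layer 3 (coarse sand): t_3 = 9.46 × 0.24 / 0.0004053 = 5602 d
Total t = Σ t_i = 8059 days = 22.06 years.

22.1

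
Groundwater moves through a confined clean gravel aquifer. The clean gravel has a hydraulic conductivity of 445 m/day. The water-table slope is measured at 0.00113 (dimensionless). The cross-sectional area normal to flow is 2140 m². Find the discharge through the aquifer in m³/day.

Hydraulic gradient i = 0.00113.
Darcy's law: Q = K · A · i = 445.0 × 2140 × 0.001130 = 1076 m³/day.

1080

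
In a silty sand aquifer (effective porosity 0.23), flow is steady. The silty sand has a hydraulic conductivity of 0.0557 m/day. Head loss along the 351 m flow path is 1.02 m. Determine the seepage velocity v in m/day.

Hydraulic gradient i = Δh / L = 1.02 / 351 = 0.002906.
Darcy flux q = K · i = 0.05570 × 0.002906 = 0.0001619 m/day.
Seepage velocity v = q / n_e = 0.0001619 / 0.23 = 0.0007038 m/day.

0.000704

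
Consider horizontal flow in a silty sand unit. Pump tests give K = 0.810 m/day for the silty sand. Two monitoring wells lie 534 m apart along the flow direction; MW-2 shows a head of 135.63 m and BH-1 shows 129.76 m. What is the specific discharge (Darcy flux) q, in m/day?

Hydraulic gradient i = (135.63 − 129.76) / 534 = 5.87 / 534 = 0.01099.
Specific discharge q = K · i = 0.8100 × 0.01099 = 0.008904 m/day.

0.00890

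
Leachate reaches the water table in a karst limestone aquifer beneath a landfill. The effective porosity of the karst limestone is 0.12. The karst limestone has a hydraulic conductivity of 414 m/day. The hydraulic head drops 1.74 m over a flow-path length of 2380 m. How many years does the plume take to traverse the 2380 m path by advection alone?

Hydraulic gradient i = Δh / L = 1.74 / 2380 = 0.0007311.
Darcy flux q = K · i = 414.0 × 0.0007311 = 0.3027 m/day.
Seepage velocity v = q / n_e = 0.3027 / 0.12 = 2.522 m/day.
Travel time t = L / v = 2380 / 2.522 = 943.6 days = 2.583 years.

2.58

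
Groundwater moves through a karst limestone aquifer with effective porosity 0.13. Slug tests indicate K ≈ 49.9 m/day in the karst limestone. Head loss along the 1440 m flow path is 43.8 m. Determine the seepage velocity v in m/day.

Hydraulic gradient i = Δh / L = 43.8 / 1440 = 0.03042.
Darcy flux q = K · i = 49.90 × 0.03042 = 1.518 m/day.
Seepage velocity v = q / n_e = 1.518 / 0.13 = 11.68 m/day.

11.7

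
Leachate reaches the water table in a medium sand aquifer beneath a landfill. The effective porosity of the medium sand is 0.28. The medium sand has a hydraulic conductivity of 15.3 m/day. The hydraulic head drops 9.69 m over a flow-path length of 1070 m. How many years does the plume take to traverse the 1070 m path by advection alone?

Hydraulic gradient i = Δh / L = 9.69 / 1070 = 0.009056.
Darcy flux q = K · i = 15.30 × 0.009056 = 0.1386 m/day.
Seepage velocity v = q / n_e = 0.1386 / 0.28 = 0.4948 m/day.
Travel time t = L / v = 1070 / 0.4948 = 2162 days = 5.920 years.

5.92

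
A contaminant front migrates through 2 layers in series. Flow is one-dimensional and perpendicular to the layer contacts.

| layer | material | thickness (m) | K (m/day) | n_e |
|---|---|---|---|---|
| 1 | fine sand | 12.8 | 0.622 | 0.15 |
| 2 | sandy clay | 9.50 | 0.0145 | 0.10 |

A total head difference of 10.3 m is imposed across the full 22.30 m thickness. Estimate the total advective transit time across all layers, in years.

With flow normal to the layers, continuity requires the same specific discharge q through every layer.
Σ(b_i/K_i) = 12.8/0.622 + 9.50/0.0145 = 675.8 d.
q = Δh / Σ(b_i/K_i) = 10.3 / 675.8 = 0.01524 m/day.
In each layer the seepage velocity is v_i = q/n_i, so the layer transit time is t_i = b_i·n_i / q:
  layer 1 (fine sand): t_1 = 12.8 × 0.15 / 0.01524 = 126.0 d
  layer 2 (sandy clay): t_2 = 9.50 × 0.10 / 0.01524 = 62.33 d
Total t = Σ t_i = 188.3 days = 0.5155 years.

0.516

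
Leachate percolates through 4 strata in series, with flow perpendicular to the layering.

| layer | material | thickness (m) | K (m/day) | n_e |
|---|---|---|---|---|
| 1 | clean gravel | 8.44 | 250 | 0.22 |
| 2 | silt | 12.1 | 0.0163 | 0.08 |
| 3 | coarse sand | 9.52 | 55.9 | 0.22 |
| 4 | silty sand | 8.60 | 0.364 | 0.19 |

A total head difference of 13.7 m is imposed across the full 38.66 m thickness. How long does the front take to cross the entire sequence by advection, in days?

With flow normal to the layers, continuity requires the same specific discharge q through every layer.
Σ(b_i/K_i) = 8.44/250 + 12.1/0.0163 + 9.52/55.9 + 8.60/0.364 = 766.2 d.
q = Δh / Σ(b_i/K_i) = 13.7 / 766.2 = 0.01788 m/day.
In each layer the seepage velocity is v_i = q/n_i, so the layer transit time is t_i = b_i·n_i / q:
  layer 1 (clean gravel): t_1 = 8.44 × 0.22 / 0.01788 = 103.8 d
  layer 2 (silt): t_2 = 12.1 × 0.08 / 0.01788 = 54.13 d
  layer 3 (coarse sand): t_3 = 9.52 × 0.22 / 0.01788 = 117.1 d
  layer 4 (silty sand): t_4 = 8.60 × 0.19 / 0.01788 = 91.38 d
Total t = Σ t_i = 366.5 days.

366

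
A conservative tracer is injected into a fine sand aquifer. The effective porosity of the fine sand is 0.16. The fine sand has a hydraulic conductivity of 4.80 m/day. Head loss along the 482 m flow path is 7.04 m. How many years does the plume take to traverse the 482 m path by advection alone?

Hydraulic gradient i = Δh / L = 7.04 / 482 = 0.01461.
Darcy flux q = K · i = 4.800 × 0.01461 = 0.07011 m/day.
Seepage velocity v = q / n_e = 0.07011 / 0.16 = 0.4382 m/day.
Travel time t = L / v = 482 / 0.4382 = 1100 days = 3.012 years.

3.01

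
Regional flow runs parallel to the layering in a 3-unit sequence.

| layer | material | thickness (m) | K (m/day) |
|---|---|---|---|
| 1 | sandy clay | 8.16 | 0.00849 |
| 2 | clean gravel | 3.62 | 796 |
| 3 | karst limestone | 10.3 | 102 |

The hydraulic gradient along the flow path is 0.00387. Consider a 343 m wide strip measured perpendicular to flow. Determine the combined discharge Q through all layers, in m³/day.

5220

Flow is parallel to layering, so each bed carries its own Darcy discharge and the transmissivities add.
Σ(K_i·b_i) = 0.00849×8.16 + 796×3.62 + 102×10.3 = 3932 m²/day.
Hydraulic gradient i = 0.00387.
Q = Σ(K_i·b_i) · W · i = 3932 × 343 × 0.003870 = 5220 m³/day.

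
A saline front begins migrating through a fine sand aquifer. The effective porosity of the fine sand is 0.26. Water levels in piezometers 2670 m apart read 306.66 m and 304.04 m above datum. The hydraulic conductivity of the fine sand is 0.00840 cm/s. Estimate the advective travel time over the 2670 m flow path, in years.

267

Convert K: 0.00840 cm/s × 864 = 7.258 m/day.
Hydraulic gradient i = (306.66 − 304.04) / 2670 = 2.62 / 2670 = 0.0009813.
Darcy flux q = K · i = 7.258 × 0.0009813 = 0.007122 m/day.
Seepage velocity v = q / n_e = 0.007122 / 0.26 = 0.02739 m/day.
Travel time t = L / v = 2670 / 0.02739 = 97477 days = 266.9 years.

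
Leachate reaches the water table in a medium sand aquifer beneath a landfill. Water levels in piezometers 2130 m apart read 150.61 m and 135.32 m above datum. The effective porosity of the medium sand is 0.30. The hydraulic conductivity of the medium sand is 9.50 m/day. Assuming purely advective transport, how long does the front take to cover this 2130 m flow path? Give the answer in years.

Hydraulic gradient i = (150.61 − 135.32) / 2130 = 15.29 / 2130 = 0.007178.
Darcy flux q = K · i = 9.500 × 0.007178 = 0.06819 m/day.
Seepage velocity v = q / n_e = 0.06819 / 0.30 = 0.2273 m/day.
Travel time t = L / v = 2130 / 0.2273 = 9370 days = 25.65 years.

25.7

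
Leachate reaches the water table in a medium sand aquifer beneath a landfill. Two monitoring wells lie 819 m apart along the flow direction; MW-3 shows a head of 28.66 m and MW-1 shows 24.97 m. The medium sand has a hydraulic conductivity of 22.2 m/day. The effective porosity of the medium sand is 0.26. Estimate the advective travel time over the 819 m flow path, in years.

5.83

Hydraulic gradient i = (28.66 − 24.97) / 819 = 3.69 / 819 = 0.004505.
Darcy flux q = K · i = 22.20 × 0.004505 = 0.1000 m/day.
Seepage velocity v = q / n_e = 0.1000 / 0.26 = 0.3847 m/day.
Travel time t = L / v = 819 / 0.3847 = 2129 days = 5.829 years.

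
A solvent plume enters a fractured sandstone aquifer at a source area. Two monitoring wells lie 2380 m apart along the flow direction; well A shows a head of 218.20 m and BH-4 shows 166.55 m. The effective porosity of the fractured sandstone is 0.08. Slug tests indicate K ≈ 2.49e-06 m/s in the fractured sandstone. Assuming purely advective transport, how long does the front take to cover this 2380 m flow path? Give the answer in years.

112

Convert K: 2.49e-06 m/s × 86400 = 0.2151 m/day.
Hydraulic gradient i = (218.20 − 166.55) / 2380 = 51.65 / 2380 = 0.02170.
Darcy flux q = K · i = 0.2151 × 0.02170 = 0.004669 m/day.
Seepage velocity v = q / n_e = 0.004669 / 0.08 = 0.05836 m/day.
Travel time t = L / v = 2380 / 0.05836 = 40781 days = 111.7 years.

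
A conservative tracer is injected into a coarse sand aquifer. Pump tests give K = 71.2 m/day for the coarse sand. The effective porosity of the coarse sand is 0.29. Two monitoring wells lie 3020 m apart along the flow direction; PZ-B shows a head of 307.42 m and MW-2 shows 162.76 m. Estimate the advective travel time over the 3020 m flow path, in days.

257

Hydraulic gradient i = (307.42 − 162.76) / 3020 = 144.66 / 3020 = 0.04790.
Darcy flux q = K · i = 71.20 × 0.04790 = 3.411 m/day.
Seepage velocity v = q / n_e = 3.411 / 0.29 = 11.76 m/day.
Travel time t = L / v = 3020 / 11.76 = 256.8 days.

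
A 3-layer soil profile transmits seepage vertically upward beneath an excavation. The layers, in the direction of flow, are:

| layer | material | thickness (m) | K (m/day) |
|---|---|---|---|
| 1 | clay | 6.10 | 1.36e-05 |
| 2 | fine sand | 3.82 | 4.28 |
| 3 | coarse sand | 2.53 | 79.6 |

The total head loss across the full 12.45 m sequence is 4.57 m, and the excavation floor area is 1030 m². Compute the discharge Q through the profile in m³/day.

0.0105

Flow is perpendicular to layering, so the layers act in series and the equivalent K is the thickness-weighted harmonic mean.
Total thickness L = 6.10 + 3.82 + 2.53 = 12.45 m.
Σ(b_i/K_i) = 6.10/1.36e-05 + 3.82/4.28 + 2.53/79.6 = 4.485e+05 d.
K_eq = L / Σ(b_i/K_i) = 12.45 / 4.485e+05 = 2.776e-05 m/day.
Q = K_eq · A · (Δh/L) = 2.776e-05 × 1030 × (4.57/12.45) = 0.01049 m³/day.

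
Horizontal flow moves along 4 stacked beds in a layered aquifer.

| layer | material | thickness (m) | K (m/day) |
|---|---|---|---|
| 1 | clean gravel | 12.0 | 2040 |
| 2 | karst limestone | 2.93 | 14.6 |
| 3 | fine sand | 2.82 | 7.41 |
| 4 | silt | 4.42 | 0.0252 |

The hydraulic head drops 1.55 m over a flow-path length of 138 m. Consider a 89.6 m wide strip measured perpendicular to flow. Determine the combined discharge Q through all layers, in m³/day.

24700

Flow is parallel to layering, so each bed carries its own Darcy discharge and the transmissivities add.
Σ(K_i·b_i) = 2040×12.0 + 14.6×2.93 + 7.41×2.82 + 0.0252×4.42 = 24544 m²/day.
Hydraulic gradient i = Δh / L = 1.55 / 138 = 0.01123.
Q = Σ(K_i·b_i) · W · i = 24544 × 89.6 × 0.01123 = 24700 m³/day.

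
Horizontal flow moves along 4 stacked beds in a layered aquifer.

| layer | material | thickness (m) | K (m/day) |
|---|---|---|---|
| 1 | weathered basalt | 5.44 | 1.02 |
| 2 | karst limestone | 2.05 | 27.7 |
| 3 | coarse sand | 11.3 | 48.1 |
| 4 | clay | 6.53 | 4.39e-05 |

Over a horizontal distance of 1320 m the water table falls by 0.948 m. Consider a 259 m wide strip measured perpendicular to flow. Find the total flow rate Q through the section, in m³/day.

113

Flow is parallel to layering, so each bed carries its own Darcy discharge and the transmissivities add.
Σ(K_i·b_i) = 1.02×5.44 + 27.7×2.05 + 48.1×11.3 + 4.39e-05×6.53 = 605.9 m²/day.
Hydraulic gradient i = Δh / L = 0.948 / 1320 = 0.0007182.
Q = Σ(K_i·b_i) · W · i = 605.9 × 259 × 0.0007182 = 112.7 m³/day.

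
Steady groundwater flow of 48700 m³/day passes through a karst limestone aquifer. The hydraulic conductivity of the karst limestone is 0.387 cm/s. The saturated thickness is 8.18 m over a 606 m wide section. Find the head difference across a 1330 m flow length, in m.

Convert K: 0.387 cm/s × 864 = 334.4 m/day.
Cross-sectional area A = 606 × 8.18 = 4957 m².
From Q = K·A·i, i = Q / (K·A) = 48700 / (334.4 × 4957) = 0.02938.
Head loss Δh = i · L = 0.02938 × 1330 = 39.08 m.

39.1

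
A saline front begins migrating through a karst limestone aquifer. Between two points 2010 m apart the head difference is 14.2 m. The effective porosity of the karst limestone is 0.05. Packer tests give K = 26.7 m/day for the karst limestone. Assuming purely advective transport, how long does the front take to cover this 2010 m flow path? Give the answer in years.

Hydraulic gradient i = Δh / L = 14.2 / 2010 = 0.007065.
Darcy flux q = K · i = 26.70 × 0.007065 = 0.1886 m/day.
Seepage velocity v = q / n_e = 0.1886 / 0.05 = 3.773 m/day.
Travel time t = L / v = 2010 / 3.773 = 532.8 days = 1.459 years.

1.46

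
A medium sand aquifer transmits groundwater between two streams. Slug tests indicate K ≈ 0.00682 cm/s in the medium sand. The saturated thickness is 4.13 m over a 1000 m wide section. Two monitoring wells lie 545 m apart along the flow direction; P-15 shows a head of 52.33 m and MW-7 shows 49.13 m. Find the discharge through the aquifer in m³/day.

Convert K: 0.00682 cm/s × 864 = 5.892 m/day.
Cross-sectional area A = 1000 × 4.13 = 4130 m².
Hydraulic gradient i = (52.33 − 49.13) / 545 = 3.2 / 545 = 0.005872.
Darcy's law: Q = K · A · i = 5.892 × 4130 × 0.005872 = 142.9 m³/day.

143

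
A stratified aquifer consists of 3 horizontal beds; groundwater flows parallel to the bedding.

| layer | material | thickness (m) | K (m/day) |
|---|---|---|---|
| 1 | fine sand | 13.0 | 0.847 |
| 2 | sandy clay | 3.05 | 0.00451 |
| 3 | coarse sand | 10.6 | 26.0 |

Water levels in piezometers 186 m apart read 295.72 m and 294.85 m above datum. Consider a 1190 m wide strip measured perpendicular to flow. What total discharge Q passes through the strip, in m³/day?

1600

Flow is parallel to layering, so each bed carries its own Darcy discharge and the transmissivities add.
Σ(K_i·b_i) = 0.847×13.0 + 0.00451×3.05 + 26.0×10.6 = 286.6 m²/day.
Hydraulic gradient i = (295.72 − 294.85) / 186 = 0.87 / 186 = 0.004677.
Q = Σ(K_i·b_i) · W · i = 286.6 × 1190 × 0.004677 = 1595 m³/day.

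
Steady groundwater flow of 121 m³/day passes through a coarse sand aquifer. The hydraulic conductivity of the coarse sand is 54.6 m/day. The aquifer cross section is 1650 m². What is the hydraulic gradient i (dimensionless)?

From Q = K·A·i, i = Q / (K·A) = 121 / (54.60 × 1650) = 0.001343.

0.00134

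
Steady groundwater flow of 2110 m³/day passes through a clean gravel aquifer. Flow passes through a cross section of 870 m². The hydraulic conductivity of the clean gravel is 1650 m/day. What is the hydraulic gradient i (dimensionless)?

From Q = K·A·i, i = Q / (K·A) = 2110 / (1650 × 870.0) = 0.001470.

0.00147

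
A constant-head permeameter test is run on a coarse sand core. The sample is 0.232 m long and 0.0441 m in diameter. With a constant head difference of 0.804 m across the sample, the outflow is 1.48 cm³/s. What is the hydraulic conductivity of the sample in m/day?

Cross-sectional area A = π·(d/2)² = π × (0.0441/2)² = 0.001527 m².
Convert discharge: 1.48 cm³/s = 1.480e-06 m³/s.
Darcy's law rearranged: K = Q·L / (A·Δh) = 1.480e-06 × 0.232 / (0.001527 × 0.804) = 0.0002796 m/s = 24.16 m/day.

24.2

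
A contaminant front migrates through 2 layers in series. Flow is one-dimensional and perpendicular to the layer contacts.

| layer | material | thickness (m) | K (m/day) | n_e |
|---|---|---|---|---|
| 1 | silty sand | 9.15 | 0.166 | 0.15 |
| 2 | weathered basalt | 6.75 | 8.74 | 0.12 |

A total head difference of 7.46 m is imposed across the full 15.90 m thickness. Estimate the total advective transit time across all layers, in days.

16.4

With flow normal to the layers, continuity requires the same specific discharge q through every layer.
Σ(b_i/K_i) = 9.15/0.166 + 6.75/8.74 = 55.89 d.
q = Δh / Σ(b_i/K_i) = 7.46 / 55.89 = 0.1335 m/day.
In each layer the seepage velocity is v_i = q/n_i, so the layer transit time is t_i = b_i·n_i / q:
  layer 1 (silty sand): t_1 = 9.15 × 0.15 / 0.1335 = 10.28 d
  layer 2 (weathered basalt): t_2 = 6.75 × 0.12 / 0.1335 = 6.069 d
Total t = Σ t_i = 16.35 days.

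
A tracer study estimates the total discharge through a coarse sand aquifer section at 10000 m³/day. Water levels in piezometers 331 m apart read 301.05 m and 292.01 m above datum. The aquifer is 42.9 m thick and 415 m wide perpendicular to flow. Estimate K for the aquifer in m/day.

Cross-sectional area A = 415 × 42.9 = 17804 m².
Hydraulic gradient i = (301.05 − 292.01) / 331 = 9.04 / 331 = 0.02731.
From Q = K·A·i, K = Q / (A·i) = 10000 / (17804 × 0.02731) = 20.57 m/day.

20.6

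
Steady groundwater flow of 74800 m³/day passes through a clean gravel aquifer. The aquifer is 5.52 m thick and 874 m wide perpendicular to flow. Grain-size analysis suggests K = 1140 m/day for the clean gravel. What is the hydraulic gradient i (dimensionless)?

Cross-sectional area A = 874 × 5.52 = 4824 m².
From Q = K·A·i, i = Q / (K·A) = 74800 / (1140 × 4824) = 0.01360.

0.0136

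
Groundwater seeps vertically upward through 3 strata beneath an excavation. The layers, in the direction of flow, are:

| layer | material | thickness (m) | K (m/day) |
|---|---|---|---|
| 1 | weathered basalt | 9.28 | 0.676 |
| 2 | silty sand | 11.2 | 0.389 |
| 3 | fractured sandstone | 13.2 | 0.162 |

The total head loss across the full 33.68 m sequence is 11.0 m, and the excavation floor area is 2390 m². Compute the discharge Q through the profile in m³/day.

212

Flow is perpendicular to layering, so the layers act in series and the equivalent K is the thickness-weighted harmonic mean.
Total thickness L = 9.28 + 11.2 + 13.2 = 33.68 m.
Σ(b_i/K_i) = 9.28/0.676 + 11.2/0.389 + 13.2/0.162 = 124.0 d.
K_eq = L / Σ(b_i/K_i) = 33.68 / 124.0 = 0.2716 m/day.
Q = K_eq · A · (Δh/L) = 0.2716 × 2390 × (11.0/33.68) = 212.0 m³/day.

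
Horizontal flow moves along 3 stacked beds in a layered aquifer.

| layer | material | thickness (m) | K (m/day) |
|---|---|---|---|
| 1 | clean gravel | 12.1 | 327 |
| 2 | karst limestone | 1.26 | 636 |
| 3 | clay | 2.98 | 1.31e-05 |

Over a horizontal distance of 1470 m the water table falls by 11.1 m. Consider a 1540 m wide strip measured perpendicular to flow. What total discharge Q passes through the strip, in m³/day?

Flow is parallel to layering, so each bed carries its own Darcy discharge and the transmissivities add.
Σ(K_i·b_i) = 327×12.1 + 636×1.26 + 1.31e-05×2.98 = 4758 m²/day.
Hydraulic gradient i = Δh / L = 11.1 / 1470 = 0.007551.
Q = Σ(K_i·b_i) · W · i = 4758 × 1540 × 0.007551 = 55329 m³/day.

55300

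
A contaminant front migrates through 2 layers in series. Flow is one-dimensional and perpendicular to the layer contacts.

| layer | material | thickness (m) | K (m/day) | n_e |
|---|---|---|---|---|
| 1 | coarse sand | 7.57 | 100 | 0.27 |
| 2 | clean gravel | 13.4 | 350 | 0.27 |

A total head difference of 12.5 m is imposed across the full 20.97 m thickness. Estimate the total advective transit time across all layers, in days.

0.0516

With flow normal to the layers, continuity requires the same specific discharge q through every layer.
Σ(b_i/K_i) = 7.57/100 + 13.4/350 = 0.1140 d.
q = Δh / Σ(b_i/K_i) = 12.5 / 0.1140 = 109.7 m/day.
In each layer the seepage velocity is v_i = q/n_i, so the layer transit time is t_i = b_i·n_i / q:
  layer 1 (coarse sand): t_1 = 7.57 × 0.27 / 109.7 = 0.01864 d
  layer 2 (clean gravel): t_2 = 13.4 × 0.27 / 109.7 = 0.03299 d
Total t = Σ t_i = 0.05163 days.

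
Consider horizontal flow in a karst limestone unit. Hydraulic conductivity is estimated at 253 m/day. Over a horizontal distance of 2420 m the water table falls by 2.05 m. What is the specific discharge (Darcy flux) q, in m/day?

Hydraulic gradient i = Δh / L = 2.05 / 2420 = 0.0008471.
Specific discharge q = K · i = 253.0 × 0.0008471 = 0.2143 m/day.

0.214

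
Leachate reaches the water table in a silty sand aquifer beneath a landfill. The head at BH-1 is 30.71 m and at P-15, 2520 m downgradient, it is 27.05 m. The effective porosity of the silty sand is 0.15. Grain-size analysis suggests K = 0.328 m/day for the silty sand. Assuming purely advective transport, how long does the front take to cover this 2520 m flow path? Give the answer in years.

2170

Hydraulic gradient i = (30.71 − 27.05) / 2520 = 3.66 / 2520 = 0.001452.
Darcy flux q = K · i = 0.3280 × 0.001452 = 0.0004764 m/day.
Seepage velocity v = q / n_e = 0.0004764 / 0.15 = 0.003176 m/day.
Travel time t = L / v = 2520 / 0.003176 = 7.935e+05 days = 2172 years.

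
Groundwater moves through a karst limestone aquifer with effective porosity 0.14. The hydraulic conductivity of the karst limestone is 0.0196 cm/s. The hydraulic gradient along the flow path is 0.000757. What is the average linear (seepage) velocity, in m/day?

Convert K: 0.0196 cm/s × 864 = 16.93 m/day.
Hydraulic gradient i = 0.000757.
Darcy flux q = K · i = 16.93 × 0.0007570 = 0.01282 m/day.
Seepage velocity v = q / n_e = 0.01282 / 0.14 = 0.09157 m/day.

0.0916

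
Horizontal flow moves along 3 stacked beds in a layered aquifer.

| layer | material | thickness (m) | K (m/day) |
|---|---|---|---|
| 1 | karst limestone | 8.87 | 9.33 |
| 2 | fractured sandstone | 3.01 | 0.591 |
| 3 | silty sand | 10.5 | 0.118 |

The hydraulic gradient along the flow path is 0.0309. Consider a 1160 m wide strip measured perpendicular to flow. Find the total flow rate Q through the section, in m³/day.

Flow is parallel to layering, so each bed carries its own Darcy discharge and the transmissivities add.
Σ(K_i·b_i) = 9.33×8.87 + 0.591×3.01 + 0.118×10.5 = 85.78 m²/day.
Hydraulic gradient i = 0.0309.
Q = Σ(K_i·b_i) · W · i = 85.78 × 1160 × 0.03090 = 3075 m³/day.

3070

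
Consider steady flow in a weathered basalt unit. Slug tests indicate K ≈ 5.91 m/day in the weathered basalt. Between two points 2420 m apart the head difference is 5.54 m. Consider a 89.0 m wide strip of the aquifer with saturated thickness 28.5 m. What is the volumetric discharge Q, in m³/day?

Cross-sectional area A = 89.0 × 28.5 = 2536 m².
Hydraulic gradient i = Δh / L = 5.54 / 2420 = 0.002289.
Darcy's law: Q = K · A · i = 5.910 × 2536 × 0.002289 = 34.32 m³/day.

34.3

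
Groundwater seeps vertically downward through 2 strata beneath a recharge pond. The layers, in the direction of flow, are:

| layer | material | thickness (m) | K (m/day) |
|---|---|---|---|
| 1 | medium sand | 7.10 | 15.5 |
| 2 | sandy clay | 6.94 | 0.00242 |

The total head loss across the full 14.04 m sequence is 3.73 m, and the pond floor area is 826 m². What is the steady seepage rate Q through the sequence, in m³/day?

1.07

Flow is perpendicular to layering, so the layers act in series and the equivalent K is the thickness-weighted harmonic mean.
Total thickness L = 7.10 + 6.94 = 14.04 m.
Σ(b_i/K_i) = 7.10/15.5 + 6.94/0.00242 = 2868 d.
K_eq = L / Σ(b_i/K_i) = 14.04 / 2868 = 0.004895 m/day.
Q = K_eq · A · (Δh/L) = 0.004895 × 826 × (3.73/14.04) = 1.074 m³/day.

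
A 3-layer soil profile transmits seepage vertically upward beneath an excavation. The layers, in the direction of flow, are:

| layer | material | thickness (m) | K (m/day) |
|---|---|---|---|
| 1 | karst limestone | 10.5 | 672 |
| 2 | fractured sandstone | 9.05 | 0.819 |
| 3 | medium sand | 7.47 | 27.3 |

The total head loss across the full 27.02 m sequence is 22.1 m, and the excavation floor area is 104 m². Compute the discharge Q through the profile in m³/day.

Flow is perpendicular to layering, so the layers act in series and the equivalent K is the thickness-weighted harmonic mean.
Total thickness L = 10.5 + 9.05 + 7.47 = 27.02 m.
Σ(b_i/K_i) = 10.5/672 + 9.05/0.819 + 7.47/27.3 = 11.34 d.
K_eq = L / Σ(b_i/K_i) = 27.02 / 11.34 = 2.383 m/day.
Q = K_eq · A · (Δh/L) = 2.383 × 104 × (22.1/27.02) = 202.7 m³/day.

203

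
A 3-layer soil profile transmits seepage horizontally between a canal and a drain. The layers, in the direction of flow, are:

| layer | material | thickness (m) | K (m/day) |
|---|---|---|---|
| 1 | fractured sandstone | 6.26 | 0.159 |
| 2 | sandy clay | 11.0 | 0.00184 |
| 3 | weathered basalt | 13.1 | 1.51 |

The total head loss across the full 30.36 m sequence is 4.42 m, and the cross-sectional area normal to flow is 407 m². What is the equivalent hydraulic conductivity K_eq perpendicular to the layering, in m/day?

Flow is perpendicular to layering, so the layers act in series and the equivalent K is the thickness-weighted harmonic mean.
Total thickness L = 6.26 + 11.0 + 13.1 = 30.36 m.
Σ(b_i/K_i) = 6.26/0.159 + 11.0/0.00184 + 13.1/1.51 = 6026 d.
K_eq = L / Σ(b_i/K_i) = 30.36 / 6026 = 0.005038 m/day.

0.00504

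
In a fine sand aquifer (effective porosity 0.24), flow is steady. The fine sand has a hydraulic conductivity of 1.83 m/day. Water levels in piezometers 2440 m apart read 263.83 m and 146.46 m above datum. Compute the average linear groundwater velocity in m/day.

Hydraulic gradient i = (263.83 − 146.46) / 2440 = 117.37 / 2440 = 0.04810.
Darcy flux q = K · i = 1.830 × 0.04810 = 0.08803 m/day.
Seepage velocity v = q / n_e = 0.08803 / 0.24 = 0.3668 m/day.

0.367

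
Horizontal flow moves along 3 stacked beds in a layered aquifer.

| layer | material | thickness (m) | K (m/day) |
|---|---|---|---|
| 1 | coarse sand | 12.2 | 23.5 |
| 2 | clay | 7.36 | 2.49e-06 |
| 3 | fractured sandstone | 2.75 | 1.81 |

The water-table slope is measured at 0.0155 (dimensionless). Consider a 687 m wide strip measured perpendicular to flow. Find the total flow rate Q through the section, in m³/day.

3110

Flow is parallel to layering, so each bed carries its own Darcy discharge and the transmissivities add.
Σ(K_i·b_i) = 23.5×12.2 + 2.49e-06×7.36 + 1.81×2.75 = 291.7 m²/day.
Hydraulic gradient i = 0.0155.
Q = Σ(K_i·b_i) · W · i = 291.7 × 687 × 0.01550 = 3106 m³/day.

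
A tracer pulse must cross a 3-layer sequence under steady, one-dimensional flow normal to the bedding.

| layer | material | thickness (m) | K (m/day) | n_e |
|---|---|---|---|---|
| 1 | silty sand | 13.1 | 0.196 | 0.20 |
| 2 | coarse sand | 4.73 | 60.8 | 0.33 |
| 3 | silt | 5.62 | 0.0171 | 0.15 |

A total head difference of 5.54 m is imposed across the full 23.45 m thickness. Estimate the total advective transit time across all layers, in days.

359

With flow normal to the layers, continuity requires the same specific discharge q through every layer.
Σ(b_i/K_i) = 13.1/0.196 + 4.73/60.8 + 5.62/0.0171 = 395.6 d.
q = Δh / Σ(b_i/K_i) = 5.54 / 395.6 = 0.01401 m/day.
In each layer the seepage velocity is v_i = q/n_i, so the layer transit time is t_i = b_i·n_i / q:
  layer 1 (silty sand): t_1 = 13.1 × 0.20 / 0.01401 = 187.1 d
  layer 2 (coarse sand): t_2 = 4.73 × 0.33 / 0.01401 = 111.5 d
  layer 3 (silt): t_3 = 5.62 × 0.15 / 0.01401 = 60.19 d
Total t = Σ t_i = 358.7 days.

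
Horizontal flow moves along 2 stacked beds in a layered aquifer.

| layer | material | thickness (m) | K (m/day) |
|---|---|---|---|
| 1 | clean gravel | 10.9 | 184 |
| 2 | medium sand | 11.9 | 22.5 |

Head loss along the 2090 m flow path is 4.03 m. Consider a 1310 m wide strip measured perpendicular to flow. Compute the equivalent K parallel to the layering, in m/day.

99.7

Flow is parallel to layering, so each bed carries its own Darcy discharge and the transmissivities add.
Σ(K_i·b_i) = 184×10.9 + 22.5×11.9 = 2273 m²/day.
Total thickness b = 22.80 m, so K_eq = Σ(K_i·b_i)/b = 99.71 m/day.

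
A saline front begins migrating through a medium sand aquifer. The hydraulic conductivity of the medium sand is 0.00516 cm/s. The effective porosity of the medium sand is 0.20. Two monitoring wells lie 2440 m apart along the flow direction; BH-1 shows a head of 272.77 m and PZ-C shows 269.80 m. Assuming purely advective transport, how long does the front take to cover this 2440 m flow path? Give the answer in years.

246

Convert K: 0.00516 cm/s × 864 = 4.458 m/day.
Hydraulic gradient i = (272.77 − 269.80) / 2440 = 2.97 / 2440 = 0.001217.
Darcy flux q = K · i = 4.458 × 0.001217 = 0.005427 m/day.
Seepage velocity v = q / n_e = 0.005427 / 0.20 = 0.02713 m/day.
Travel time t = L / v = 2440 / 0.02713 = 89927 days = 246.2 years.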